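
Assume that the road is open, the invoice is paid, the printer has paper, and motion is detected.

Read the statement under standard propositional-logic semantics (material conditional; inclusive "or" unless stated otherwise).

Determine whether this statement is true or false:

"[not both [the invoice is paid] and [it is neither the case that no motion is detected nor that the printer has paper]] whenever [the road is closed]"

Let D = "the road is closed" (F), M = "the invoice is paid" (T), S = "motion is detected" (T), Q = "the printer has paper" (T).
In symbols: D → (M ↑ (¬S ↓ Q))

¬S = ¬T = F
¬S ↓ Q = F ↓ T = F
M ↑ (¬S ↓ Q) = T ↑ F = T
D → (M ↑ (¬S ↓ Q)) = F → T = T

true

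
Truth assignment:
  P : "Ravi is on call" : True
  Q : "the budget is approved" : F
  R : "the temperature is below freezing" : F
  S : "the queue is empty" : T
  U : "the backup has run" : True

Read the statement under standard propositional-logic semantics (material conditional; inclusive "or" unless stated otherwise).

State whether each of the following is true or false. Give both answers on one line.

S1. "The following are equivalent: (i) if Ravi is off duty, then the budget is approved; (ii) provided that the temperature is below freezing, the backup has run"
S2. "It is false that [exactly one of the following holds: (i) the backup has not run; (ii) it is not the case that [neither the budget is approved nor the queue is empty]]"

S1 T, S2 F

S1: This is (~P -> Q) <-> (R -> U).

~P = ~T = F
~P -> Q = F -> F = T
R -> U = F -> T = T
(~P -> Q) <-> (R -> U) = T <-> T = T
So S1 is true.

S2: This is ~(~U xor ~(Q nor S)).

~U = ~T = F
Q nor S = F nor T = F
~(Q nor S) = ~F = T
~U xor ~(Q nor S) = F xor T = T
~(~U xor ~(Q nor S)) = ~T = F
Thus S2 is false.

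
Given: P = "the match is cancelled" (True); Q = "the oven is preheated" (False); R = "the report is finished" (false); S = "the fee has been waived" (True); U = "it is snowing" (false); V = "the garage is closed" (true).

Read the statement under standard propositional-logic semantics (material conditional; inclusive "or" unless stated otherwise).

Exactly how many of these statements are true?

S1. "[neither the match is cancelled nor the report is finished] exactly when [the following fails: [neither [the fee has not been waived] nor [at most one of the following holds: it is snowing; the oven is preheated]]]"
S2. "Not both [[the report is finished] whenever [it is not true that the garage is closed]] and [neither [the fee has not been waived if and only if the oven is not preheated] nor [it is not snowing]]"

1

S1: In symbols: (P ↓ R) ↔ ¬(¬S ↓ (U ↑ Q))

P ↓ R = T ↓ F = F
¬S = ¬T = F
U ↑ Q = F ↑ F = T
¬S ↓ (U ↑ Q) = F ↓ T = F
¬(¬S ↓ (U ↑ Q)) = ¬F = T
(P ↓ R) ↔ ¬(¬S ↓ (U ↑ Q)) = F ↔ T = F
So S1 is false.

S2: This is (¬V → R) ↑ ((¬S ↔ ¬Q) ↓ ¬U).

¬V = ¬T = F
¬V → R = F → F = T
¬S = ¬T = F
¬Q = ¬F = T
¬S ↔ ¬Q = F ↔ T = F
¬U = ¬F = T
(¬S ↔ ¬Q) ↓ ¬U = F ↓ T = F
(¬V → R) ↑ ((¬S ↔ ¬Q) ↓ ¬U) = T ↑ F = T
Thus S2 is true.

1 of the 2 statements is true (S2).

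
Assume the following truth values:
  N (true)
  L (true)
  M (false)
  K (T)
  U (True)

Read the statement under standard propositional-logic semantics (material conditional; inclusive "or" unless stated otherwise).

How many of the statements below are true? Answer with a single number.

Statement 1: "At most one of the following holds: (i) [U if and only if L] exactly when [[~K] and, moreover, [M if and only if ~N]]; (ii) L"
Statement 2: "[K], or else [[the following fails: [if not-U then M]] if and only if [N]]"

2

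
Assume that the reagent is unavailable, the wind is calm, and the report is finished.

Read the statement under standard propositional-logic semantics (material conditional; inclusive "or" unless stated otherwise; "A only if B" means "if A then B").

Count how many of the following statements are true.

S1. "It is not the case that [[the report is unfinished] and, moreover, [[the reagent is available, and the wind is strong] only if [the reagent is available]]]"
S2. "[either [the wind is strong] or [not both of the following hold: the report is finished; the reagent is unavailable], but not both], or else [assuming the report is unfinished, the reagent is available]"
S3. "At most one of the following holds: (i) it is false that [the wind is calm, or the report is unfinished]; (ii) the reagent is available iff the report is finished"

Let P = "the report is finished" (T), U = "the reagent is available" (F), V = "the wind is strong" (F).

S1: This is ¬(¬P ∧ ((U ∧ V) → U)).

¬P = ¬T = F
U ∧ V = F ∧ F = F
(U ∧ V) → U = F → F = T
¬P ∧ ((U ∧ V) → U) = F ∧ T = F
¬(¬P ∧ ((U ∧ V) → U)) = ¬F = T
Thus S1 is true.

S2: Parsed as (V ⊕ (P ↑ ¬U)) ∨ (¬P → U)

¬U = ¬F = T
P ↑ ¬U = T ↑ T = F
V ⊕ (P ↑ ¬U) = F ⊕ F = F
¬P = ¬T = F
¬P → U = F → F = T
(V ⊕ (P ↑ ¬U)) ∨ (¬P → U) = F ∨ T = T
Thus S2 is true.

S3: In symbols: ¬(¬V ∨ ¬P) ↑ (U ↔ P)

¬V = ¬F = T
¬P = ¬T = F
¬V ∨ ¬P = T ∨ F = T
¬(¬V ∨ ¬P) = ¬T = F
U ↔ P = F ↔ T = F
¬(¬V ∨ ¬P) ↑ (U ↔ P) = F ↑ F = T
Hence S3 is true.

True statements: 3.

3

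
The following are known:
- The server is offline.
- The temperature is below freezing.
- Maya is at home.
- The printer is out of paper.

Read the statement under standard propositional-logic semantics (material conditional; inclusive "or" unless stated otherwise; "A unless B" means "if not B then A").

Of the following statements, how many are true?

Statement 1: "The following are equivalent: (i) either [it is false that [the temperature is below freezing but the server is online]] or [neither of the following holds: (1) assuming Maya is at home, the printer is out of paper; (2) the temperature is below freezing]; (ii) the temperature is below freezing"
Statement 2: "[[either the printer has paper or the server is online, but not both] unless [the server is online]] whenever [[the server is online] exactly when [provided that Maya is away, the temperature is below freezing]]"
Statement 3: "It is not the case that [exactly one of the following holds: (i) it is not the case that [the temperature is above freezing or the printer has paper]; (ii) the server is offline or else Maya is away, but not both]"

3

Let Q = "the temperature is below freezing" (T), P = "the server is online" (F), M = "Maya is at home" (T), R = "the printer has paper" (F).

Statement 1: Formalization: (¬(Q ∧ P) ∨ ((M → ¬R) ↓ Q)) ↔ Q

Q ∧ P = T ∧ F = F
¬(Q ∧ P) = ¬F = T
¬R = ¬F = T
M → ¬R = T → T = T
(M → ¬R) ↓ Q = T ↓ T = F
¬(Q ∧ P) ∨ ((M → ¬R) ↓ Q) = T ∨ F = T
(¬(Q ∧ P) ∨ ((M → ¬R) ↓ Q)) ↔ Q = T ↔ T = T
Hence Statement 1 is true.

Statement 2: In symbols: (P ↔ (¬M → Q)) → ((R ⊕ P) ∨ P)

¬M = ¬T = F
¬M → Q = F → T = T
P ↔ (¬M → Q) = F ↔ T = F
R ⊕ P = F ⊕ F = F
(R ⊕ P) ∨ P = F ∨ F = F
(P ↔ (¬M → Q)) → ((R ⊕ P) ∨ P) = F → F = T
So Statement 2 is true.

Statement 3: In symbols: ¬(¬(¬Q ∨ R) ⊕ (¬P ⊕ ¬M))

¬Q = ¬T = F
¬Q ∨ R = F ∨ F = F
¬(¬Q ∨ R) = ¬F = T
¬P = ¬F = T
¬M = ¬T = F
¬P ⊕ ¬M = T ⊕ F = T
¬(¬Q ∨ R) ⊕ (¬P ⊕ ¬M) = T ⊕ T = F
¬(¬(¬Q ∨ R) ⊕ (¬P ⊕ ¬M)) = ¬F = T
So Statement 3 is true.

3 of the 3 statements are true.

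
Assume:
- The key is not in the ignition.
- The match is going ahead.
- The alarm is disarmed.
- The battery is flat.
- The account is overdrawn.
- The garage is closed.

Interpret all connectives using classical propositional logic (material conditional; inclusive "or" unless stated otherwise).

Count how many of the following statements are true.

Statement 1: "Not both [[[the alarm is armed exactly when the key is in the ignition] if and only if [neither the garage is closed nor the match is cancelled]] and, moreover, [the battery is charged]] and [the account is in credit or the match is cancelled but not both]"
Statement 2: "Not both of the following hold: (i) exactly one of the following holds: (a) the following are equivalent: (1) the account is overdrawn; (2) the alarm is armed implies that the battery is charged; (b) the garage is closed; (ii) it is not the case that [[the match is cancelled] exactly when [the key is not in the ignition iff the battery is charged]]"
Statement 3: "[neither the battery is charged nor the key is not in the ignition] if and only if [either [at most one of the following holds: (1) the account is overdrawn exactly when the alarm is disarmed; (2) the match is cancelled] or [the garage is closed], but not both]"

Let R = "the alarm is armed" (F), P = "the key is in the ignition" (F), V = "the garage is closed" (T), Q = "the match is cancelled" (F), S = "the battery is charged" (F), U = "the account is overdrawn" (T).

Statement 1: This is (((R <-> P) <-> (V nor Q)) & S) nand (~U xor Q).

R <-> P = F <-> F = T
V nor Q = T nor F = F
(R <-> P) <-> (V nor Q) = T <-> F = F
((R <-> P) <-> (V nor Q)) & S = F & F = F
~U = ~T = F
~U xor Q = F xor F = F
(((R <-> P) <-> (V nor Q)) & S) nand (~U xor Q) = F nand F = T
So Statement 1 is true.

Statement 2: Parsed as ((U <-> (R -> S)) xor V) nand ~(Q <-> (~P <-> S))

R -> S = F -> F = T
U <-> (R -> S) = T <-> T = T
(U <-> (R -> S)) xor V = T xor T = F
~P = ~F = T
~P <-> S = T <-> F = F
Q <-> (~P <-> S) = F <-> F = T
~(Q <-> (~P <-> S)) = ~T = F
((U <-> (R -> S)) xor V) nand ~(Q <-> (~P <-> S)) = F nand F = T
Hence Statement 2 is true.

Statement 3: Formalization: (S nor ~P) <-> (((U <-> ~R) nand Q) xor V)

~P = ~F = T
S nor ~P = F nor T = F
~R = ~F = T
U <-> ~R = T <-> T = T
(U <-> ~R) nand Q = T nand F = T
((U <-> ~R) nand Q) xor V = T xor T = F
(S nor ~P) <-> (((U <-> ~R) nand Q) xor V) = F <-> F = T
Thus Statement 3 is true.

Count: 3.

3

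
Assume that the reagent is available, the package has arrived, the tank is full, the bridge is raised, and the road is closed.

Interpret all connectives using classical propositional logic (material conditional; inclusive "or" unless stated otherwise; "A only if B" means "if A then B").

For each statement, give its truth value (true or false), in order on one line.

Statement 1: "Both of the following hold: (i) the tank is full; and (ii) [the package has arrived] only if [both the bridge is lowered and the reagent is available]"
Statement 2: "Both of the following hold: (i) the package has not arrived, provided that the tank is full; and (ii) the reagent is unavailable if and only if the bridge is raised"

Statement 1 F; Statement 2 F

Let U = "the tank is full" (T), G = "the package has arrived" (T), Q = "the bridge is raised" (T), H = "the reagent is available" (T).

Statement 1: Parsed as U & (G -> (~Q & H))

~Q = ~T = F
~Q & H = F & T = F
G -> (~Q & H) = T -> F = F
U & (G -> (~Q & H)) = T & F = F
Thus Statement 1 is false.

Statement 2: Formalization: (U -> ~G) & (~H <-> Q)

~G = ~T = F
U -> ~G = T -> F = F
~H = ~T = F
~H <-> Q = F <-> T = F
(U -> ~G) & (~H <-> Q) = F & F = F
Thus Statement 2 is false.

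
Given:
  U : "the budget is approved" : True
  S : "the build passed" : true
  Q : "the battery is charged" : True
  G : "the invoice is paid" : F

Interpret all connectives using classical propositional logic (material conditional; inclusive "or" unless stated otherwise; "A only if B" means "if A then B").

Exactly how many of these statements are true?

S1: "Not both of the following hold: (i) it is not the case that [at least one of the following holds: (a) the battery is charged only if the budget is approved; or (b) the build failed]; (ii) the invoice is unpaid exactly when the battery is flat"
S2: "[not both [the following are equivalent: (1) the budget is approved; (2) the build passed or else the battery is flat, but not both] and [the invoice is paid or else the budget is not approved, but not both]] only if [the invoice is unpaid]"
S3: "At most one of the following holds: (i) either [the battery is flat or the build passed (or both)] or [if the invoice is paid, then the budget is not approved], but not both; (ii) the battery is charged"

S1: This is ~((Q -> U) | ~S) nand (~G <-> ~Q).

Q -> U = T -> T = T
~S = ~T = F
(Q -> U) | ~S = T | F = T
~((Q -> U) | ~S) = ~T = F
~G = ~F = T
~Q = ~T = F
~G <-> ~Q = T <-> F = F
~((Q -> U) | ~S) nand (~G <-> ~Q) = F nand F = T
So S1 is true.

S2: Formalization: ((U <-> (S xor ~Q)) nand (G xor ~U)) -> ~G

~Q = ~T = F
S xor ~Q = T xor F = T
U <-> (S xor ~Q) = T <-> T = T
~U = ~T = F
G xor ~U = F xor F = F
(U <-> (S xor ~Q)) nand (G xor ~U) = T nand F = T
~G = ~F = T
((U <-> (S xor ~Q)) nand (G xor ~U)) -> ~G = T -> T = T
Thus S2 is true.

S3: Formalization: ((~Q | S) xor (G -> ~U)) nand Q

~Q = ~T = F
~Q | S = F | T = T
~U = ~T = F
G -> ~U = F -> F = T
(~Q | S) xor (G -> ~U) = T xor T = F
((~Q | S) xor (G -> ~U)) nand Q = F nand T = T
So S3 is true.

3 of the 3 statements are true.

3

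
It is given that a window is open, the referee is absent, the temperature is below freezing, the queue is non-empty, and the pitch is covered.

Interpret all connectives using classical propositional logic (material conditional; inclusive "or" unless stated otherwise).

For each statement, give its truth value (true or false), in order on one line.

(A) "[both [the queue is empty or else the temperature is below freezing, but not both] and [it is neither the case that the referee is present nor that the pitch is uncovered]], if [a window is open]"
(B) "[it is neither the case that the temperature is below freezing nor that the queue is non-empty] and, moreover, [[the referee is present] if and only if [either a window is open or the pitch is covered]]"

(A) True; (B) False

Let P = "a window is open" (T), S = "the queue is empty" (F), R = "the temperature is below freezing" (T), Q = "the referee is present" (F), U = "the pitch is covered" (T).

(A): Parsed as P → ((S ⊕ R) ∧ (Q ↓ ¬U))

S ⊕ R = F ⊕ T = T
¬U = ¬T = F
Q ↓ ¬U = F ↓ F = T
(S ⊕ R) ∧ (Q ↓ ¬U) = T ∧ T = T
P → ((S ⊕ R) ∧ (Q ↓ ¬U)) = T → T = T
Thus (A) is true.

(B): Formalization: (R ↓ ¬S) ∧ (Q ↔ (P ∨ U))

¬S = ¬F = T
R ↓ ¬S = T ↓ T = F
P ∨ U = T ∨ T = T
Q ↔ (P ∨ U) = F ↔ T = F
(R ↓ ¬S) ∧ (Q ↔ (P ∨ U)) = F ∧ F = F
Hence (B) is false.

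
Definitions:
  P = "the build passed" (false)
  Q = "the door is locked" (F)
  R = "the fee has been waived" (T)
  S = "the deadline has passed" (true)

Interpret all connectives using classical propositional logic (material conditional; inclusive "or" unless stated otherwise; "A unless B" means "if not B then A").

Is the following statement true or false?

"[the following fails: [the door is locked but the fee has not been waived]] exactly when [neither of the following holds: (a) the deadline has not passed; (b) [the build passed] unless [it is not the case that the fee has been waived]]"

true

Formalization: not (Q and not R) iff (not S nor (P or not R))

not R = not True = False
Q and not R = False and False = False
not (Q and not R) = not False = True
not S = not True = False
not R = not True = False
P or not R = False or False = False
not S nor (P or not R) = False nor False = True
not (Q and not R) iff (not S nor (P or not R)) = True iff True = True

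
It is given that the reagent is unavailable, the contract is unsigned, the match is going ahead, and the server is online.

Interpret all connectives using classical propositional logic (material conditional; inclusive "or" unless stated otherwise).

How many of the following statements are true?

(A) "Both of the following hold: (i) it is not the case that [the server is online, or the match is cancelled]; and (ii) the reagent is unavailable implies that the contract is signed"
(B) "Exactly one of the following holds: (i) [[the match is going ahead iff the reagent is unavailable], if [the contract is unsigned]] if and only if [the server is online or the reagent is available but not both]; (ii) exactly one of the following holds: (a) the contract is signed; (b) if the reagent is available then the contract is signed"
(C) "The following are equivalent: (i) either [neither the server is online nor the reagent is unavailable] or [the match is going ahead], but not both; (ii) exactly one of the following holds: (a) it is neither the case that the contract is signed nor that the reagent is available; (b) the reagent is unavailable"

0

Let S = "the server is online" (T), R = "the match is cancelled" (F), P = "the reagent is available" (F), Q = "the contract is signed" (F).

(A): Parsed as ~(S | R) & (~P -> Q)

S | R = T | F = T
~(S | R) = ~T = F
~P = ~F = T
~P -> Q = T -> F = F
~(S | R) & (~P -> Q) = F & F = F
Hence (A) is false.

(B): This is ((~Q -> (~R <-> ~P)) <-> (S xor P)) xor (Q xor (P -> Q)).

~Q = ~F = T
~R = ~F = T
~P = ~F = T
~R <-> ~P = T <-> T = T
~Q -> (~R <-> ~P) = T -> T = T
S xor P = T xor F = T
(~Q -> (~R <-> ~P)) <-> (S xor P) = T <-> T = T
P -> Q = F -> F = T
Q xor (P -> Q) = F xor T = T
((~Q -> (~R <-> ~P)) <-> (S xor P)) xor (Q xor (P -> Q)) = T xor T = F
Hence (B) is false.

(C): Formalization: ((S nor ~P) xor ~R) <-> ((Q nor P) xor ~P)

~P = ~F = T
S nor ~P = T nor T = F
~R = ~F = T
(S nor ~P) xor ~R = F xor T = T
Q nor P = F nor F = T
~P = ~F = T
(Q nor P) xor ~P = T xor T = F
((S nor ~P) xor ~R) <-> ((Q nor P) xor ~P) = T <-> F = F
Thus (C) is false.

0 of the 3 statements are true (none).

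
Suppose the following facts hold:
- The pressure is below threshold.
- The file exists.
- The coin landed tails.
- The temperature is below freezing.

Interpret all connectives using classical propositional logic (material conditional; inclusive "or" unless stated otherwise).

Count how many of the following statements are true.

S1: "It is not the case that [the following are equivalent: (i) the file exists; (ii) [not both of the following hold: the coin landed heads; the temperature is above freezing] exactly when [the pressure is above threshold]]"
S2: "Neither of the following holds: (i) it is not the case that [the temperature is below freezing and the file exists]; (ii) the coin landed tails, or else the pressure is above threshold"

1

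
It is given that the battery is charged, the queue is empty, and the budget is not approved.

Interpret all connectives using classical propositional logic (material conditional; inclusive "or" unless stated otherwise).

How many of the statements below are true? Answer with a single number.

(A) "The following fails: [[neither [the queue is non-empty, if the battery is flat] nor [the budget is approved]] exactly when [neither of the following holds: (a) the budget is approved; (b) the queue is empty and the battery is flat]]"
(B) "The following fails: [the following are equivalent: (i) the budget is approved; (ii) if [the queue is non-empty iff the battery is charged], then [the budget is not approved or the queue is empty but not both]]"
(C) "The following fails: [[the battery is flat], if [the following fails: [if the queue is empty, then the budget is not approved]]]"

2

Let R = "the battery is charged" (True), S = "the queue is empty" (True), N = "the budget is approved" (False).

(A): This is not (((not R -> not S) nor N) iff (N nor (S and not R))).

not R = not True = False
not S = not True = False
not R -> not S = False -> False = True
(not R -> not S) nor N = True nor False = False
not R = not True = False
S and not R = True and False = False
N nor (S and not R) = False nor False = True
((not R -> not S) nor N) iff (N nor (S and not R)) = False iff True = False
not (((not R -> not S) nor N) iff (N nor (S and not R))) = not False = True
So (A) is true.

(B): In symbols: not (N iff ((not S iff R) -> (not N xor S)))

not S = not True = False
not S iff R = False iff True = False
not N = not False = True
not N xor S = True xor True = False
(not S iff R) -> (not N xor S) = False -> False = True
N iff ((not S iff R) -> (not N xor S)) = False iff True = False
not (N iff ((not S iff R) -> (not N xor S))) = not False = True
So (B) is true.

(C): This is not (not (S -> not N) -> not R).

not N = not False = True
S -> not N = True -> True = True
not (S -> not N) = not True = False
not R = not True = False
not (S -> not N) -> not R = False -> False = True
not (not (S -> not N) -> not R) = not True = False
Thus (C) is false.

2 of the 3 statements are true.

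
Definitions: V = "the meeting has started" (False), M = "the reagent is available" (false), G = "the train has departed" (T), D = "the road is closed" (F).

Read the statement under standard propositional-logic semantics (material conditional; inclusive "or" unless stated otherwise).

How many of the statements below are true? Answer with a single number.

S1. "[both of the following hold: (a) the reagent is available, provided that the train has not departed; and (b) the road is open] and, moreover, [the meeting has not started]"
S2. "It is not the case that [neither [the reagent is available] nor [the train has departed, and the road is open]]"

S1: This is ((~G -> M) & ~D) & ~V.

~G = ~T = F
~G -> M = F -> F = T
~D = ~F = T
(~G -> M) & ~D = T & T = T
~V = ~F = T
((~G -> M) & ~D) & ~V = T & T = T
Hence S1 is true.

S2: Formalization: ~(M nor (G & ~D))

~D = ~F = T
G & ~D = T & T = T
M nor (G & ~D) = F nor T = F
~(M nor (G & ~D)) = ~F = T
So S2 is true.

2 of the 2 statements are true (S1, S2).

2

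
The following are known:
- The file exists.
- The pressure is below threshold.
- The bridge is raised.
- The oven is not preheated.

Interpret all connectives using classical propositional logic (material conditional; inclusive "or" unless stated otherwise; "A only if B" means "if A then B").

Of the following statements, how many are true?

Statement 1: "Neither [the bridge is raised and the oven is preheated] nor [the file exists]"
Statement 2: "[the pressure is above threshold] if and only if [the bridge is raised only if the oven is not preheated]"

0

Let K = "the bridge is raised" (T), Q = "the oven is preheated" (F), M = "the file exists" (T), U = "the pressure is above threshold" (F).

Statement 1: This is (K & Q) nor M.

K & Q = T & F = F
(K & Q) nor M = F nor T = F
So Statement 1 is false.

Statement 2: Formalization: U <-> (K -> ~Q)

~Q = ~F = T
K -> ~Q = T -> T = T
U <-> (K -> ~Q) = F <-> T = F
Hence Statement 2 is false.

True statements: 0 (none).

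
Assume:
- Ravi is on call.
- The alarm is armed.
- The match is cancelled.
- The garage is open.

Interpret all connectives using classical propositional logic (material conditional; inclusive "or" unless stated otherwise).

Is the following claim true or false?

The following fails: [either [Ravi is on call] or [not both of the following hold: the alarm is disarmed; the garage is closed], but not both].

true

Let P = "Ravi is on call" (True), Q = "the alarm is armed" (True), S = "the garage is closed" (False).
This is not (P xor (not Q nand S)).

not Q = not True = False
not Q nand S = False nand False = True
P xor (not Q nand S) = True xor True = False
not (P xor (not Q nand S)) = not False = True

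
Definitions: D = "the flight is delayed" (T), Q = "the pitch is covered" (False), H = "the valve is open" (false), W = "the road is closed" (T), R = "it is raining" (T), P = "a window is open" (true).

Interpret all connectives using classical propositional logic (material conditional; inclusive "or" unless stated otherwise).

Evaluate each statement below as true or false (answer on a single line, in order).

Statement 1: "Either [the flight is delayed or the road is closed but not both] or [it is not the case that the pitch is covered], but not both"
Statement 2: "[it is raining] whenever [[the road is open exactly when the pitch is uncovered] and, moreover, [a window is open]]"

Statement 1 True, Statement 2 True

Statement 1: Formalization: (D xor W) xor not Q

D xor W = True xor True = False
not Q = not False = True
(D xor W) xor not Q = False xor True = True
Hence Statement 1 is true.

Statement 2: In symbols: ((not W iff not Q) and P) -> R

not W = not True = False
not Q = not False = True
not W iff not Q = False iff True = False
(not W iff not Q) and P = False and True = False
((not W iff not Q) and P) -> R = False -> True = True
So Statement 2 is true.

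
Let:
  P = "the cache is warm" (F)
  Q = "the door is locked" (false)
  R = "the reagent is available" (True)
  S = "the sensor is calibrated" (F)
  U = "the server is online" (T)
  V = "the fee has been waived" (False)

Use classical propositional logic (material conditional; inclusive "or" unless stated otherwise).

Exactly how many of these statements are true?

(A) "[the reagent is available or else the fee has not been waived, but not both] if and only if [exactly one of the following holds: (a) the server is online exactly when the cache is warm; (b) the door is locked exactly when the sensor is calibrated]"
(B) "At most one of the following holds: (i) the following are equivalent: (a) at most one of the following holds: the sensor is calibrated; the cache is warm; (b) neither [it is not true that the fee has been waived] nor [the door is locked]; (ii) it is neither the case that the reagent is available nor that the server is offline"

1

(A): In symbols: (R xor ~V) <-> ((U <-> P) xor (Q <-> S))

~V = ~F = T
R xor ~V = T xor T = F
U <-> P = T <-> F = F
Q <-> S = F <-> F = T
(U <-> P) xor (Q <-> S) = F xor T = T
(R xor ~V) <-> ((U <-> P) xor (Q <-> S)) = F <-> T = F
Hence (A) is false.

(B): Parsed as ((S nand P) <-> (~V nor Q)) nand (R nor ~U)

S nand P = F nand F = T
~V = ~F = T
~V nor Q = T nor F = F
(S nand P) <-> (~V nor Q) = T <-> F = F
~U = ~T = F
R nor ~U = T nor F = F
((S nand P) <-> (~V nor Q)) nand (R nor ~U) = F nand F = T
Hence (B) is true.

1 of the 2 statements is true.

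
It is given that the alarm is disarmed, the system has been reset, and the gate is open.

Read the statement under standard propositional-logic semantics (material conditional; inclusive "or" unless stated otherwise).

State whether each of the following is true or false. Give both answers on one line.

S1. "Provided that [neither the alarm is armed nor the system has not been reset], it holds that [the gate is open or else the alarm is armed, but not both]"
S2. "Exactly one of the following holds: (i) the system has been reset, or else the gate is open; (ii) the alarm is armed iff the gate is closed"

S1 true; S2 false

Let P = "the alarm is armed" (F), Q = "the system has been reset" (T), R = "the gate is open" (T).

S1: Formalization: (P nor ~Q) -> (R xor P)

~Q = ~T = F
P nor ~Q = F nor F = T
R xor P = T xor F = T
(P nor ~Q) -> (R xor P) = T -> T = T
Hence S1 is true.

S2: Parsed as (Q | R) xor (P <-> ~R)

Q | R = T | T = T
~R = ~T = F
P <-> ~R = F <-> F = T
(Q | R) xor (P <-> ~R) = T xor T = F
So S2 is false.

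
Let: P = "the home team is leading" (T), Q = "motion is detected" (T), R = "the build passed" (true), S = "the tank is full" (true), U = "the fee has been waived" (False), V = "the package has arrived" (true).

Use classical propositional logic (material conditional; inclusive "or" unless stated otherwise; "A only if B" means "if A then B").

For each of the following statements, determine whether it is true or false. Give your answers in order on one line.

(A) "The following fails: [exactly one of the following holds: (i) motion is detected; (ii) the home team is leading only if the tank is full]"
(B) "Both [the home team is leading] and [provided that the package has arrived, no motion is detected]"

(A): In symbols: not (Q xor (P -> S))

P -> S = True -> True = True
Q xor (P -> S) = True xor True = False
not (Q xor (P -> S)) = not False = True
Thus (A) is true.

(B): In symbols: P and (V -> not Q)

not Q = not True = False
V -> not Q = True -> False = False
P and (V -> not Q) = True and False = False
So (B) is false.

(A) true / (B) false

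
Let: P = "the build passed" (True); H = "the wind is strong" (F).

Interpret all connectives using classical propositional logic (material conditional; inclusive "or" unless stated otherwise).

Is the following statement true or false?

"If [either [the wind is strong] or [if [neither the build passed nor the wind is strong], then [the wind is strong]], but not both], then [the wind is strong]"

False.

This is (H xor ((P nor H) -> H)) -> H.

P nor H = T nor F = F
(P nor H) -> H = F -> F = T
H xor ((P nor H) -> H) = F xor T = T
(H xor ((P nor H) -> H)) -> H = T -> F = F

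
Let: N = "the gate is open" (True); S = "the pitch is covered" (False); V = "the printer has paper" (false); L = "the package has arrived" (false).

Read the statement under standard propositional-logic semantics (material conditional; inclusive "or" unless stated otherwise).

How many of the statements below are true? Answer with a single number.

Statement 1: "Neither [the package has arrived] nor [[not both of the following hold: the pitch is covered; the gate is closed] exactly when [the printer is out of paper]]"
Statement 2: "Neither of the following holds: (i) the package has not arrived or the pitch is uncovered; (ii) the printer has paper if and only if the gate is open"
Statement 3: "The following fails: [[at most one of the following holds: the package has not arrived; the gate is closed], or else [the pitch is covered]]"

Statement 1: This is L nor ((S nand ~N) <-> ~V).

~N = ~T = F
S nand ~N = F nand F = T
~V = ~F = T
(S nand ~N) <-> ~V = T <-> T = T
L nor ((S nand ~N) <-> ~V) = F nor T = F
So Statement 1 is false.

Statement 2: In symbols: (~L | ~S) nor (V <-> N)

~L = ~F = T
~S = ~F = T
~L | ~S = T | T = T
V <-> N = F <-> T = F
(~L | ~S) nor (V <-> N) = T nor F = F
Thus Statement 2 is false.

Statement 3: In symbols: ~((~L nand ~N) | S)

~L = ~F = T
~N = ~T = F
~L nand ~N = T nand F = T
(~L nand ~N) | S = T | F = T
~((~L nand ~N) | S) = ~T = F
Hence Statement 3 is false.

True statements: 0 (none).

0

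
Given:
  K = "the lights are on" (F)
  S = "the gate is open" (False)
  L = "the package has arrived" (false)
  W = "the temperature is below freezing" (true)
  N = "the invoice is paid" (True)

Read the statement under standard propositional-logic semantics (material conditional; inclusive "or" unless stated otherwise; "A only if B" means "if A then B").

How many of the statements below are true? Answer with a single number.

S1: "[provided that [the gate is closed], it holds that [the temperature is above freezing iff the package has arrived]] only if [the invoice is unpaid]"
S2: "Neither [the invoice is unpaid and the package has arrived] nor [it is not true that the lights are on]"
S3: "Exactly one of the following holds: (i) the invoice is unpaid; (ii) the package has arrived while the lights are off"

0

S1: In symbols: (~S -> (~W <-> L)) -> ~N

~S = ~F = T
~W = ~T = F
~W <-> L = F <-> F = T
~S -> (~W <-> L) = T -> T = T
~N = ~T = F
(~S -> (~W <-> L)) -> ~N = T -> F = F
So S1 is false.

S2: In symbols: (~N & L) nor ~K

~N = ~T = F
~N & L = F & F = F
~K = ~F = T
(~N & L) nor ~K = F nor T = F
Hence S2 is false.

S3: Formalization: ~N xor (L & ~K)

~N = ~T = F
~K = ~F = T
L & ~K = F & T = F
~N xor (L & ~K) = F xor F = F
Hence S3 is false.

0 of the 3 statements are true (none).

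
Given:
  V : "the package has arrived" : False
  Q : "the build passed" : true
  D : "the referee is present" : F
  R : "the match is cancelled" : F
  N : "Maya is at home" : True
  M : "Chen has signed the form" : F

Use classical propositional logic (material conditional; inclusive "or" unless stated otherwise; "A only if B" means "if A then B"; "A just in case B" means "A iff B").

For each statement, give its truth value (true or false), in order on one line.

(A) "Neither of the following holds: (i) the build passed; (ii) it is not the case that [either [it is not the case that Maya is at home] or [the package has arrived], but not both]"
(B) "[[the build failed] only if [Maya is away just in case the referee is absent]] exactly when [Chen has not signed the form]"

(A) F; (B) T

(A): Formalization: Q nor ~(~N xor V)

~N = ~T = F
~N xor V = F xor F = F
~(~N xor V) = ~F = T
Q nor ~(~N xor V) = T nor T = F
Hence (A) is false.

(B): In symbols: (~Q -> (~N <-> ~D)) <-> ~M

~Q = ~T = F
~N = ~T = F
~D = ~F = T
~N <-> ~D = F <-> T = F
~Q -> (~N <-> ~D) = F -> F = T
~M = ~F = T
(~Q -> (~N <-> ~D)) <-> ~M = T <-> T = T
So (B) is true.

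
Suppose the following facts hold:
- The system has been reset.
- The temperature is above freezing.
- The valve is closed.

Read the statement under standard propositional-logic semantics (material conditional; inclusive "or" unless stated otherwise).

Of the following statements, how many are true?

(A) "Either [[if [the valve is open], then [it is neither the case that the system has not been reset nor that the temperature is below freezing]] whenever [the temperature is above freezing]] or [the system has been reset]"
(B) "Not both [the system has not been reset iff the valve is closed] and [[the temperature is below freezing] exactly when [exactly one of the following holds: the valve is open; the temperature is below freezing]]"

Let G = "the temperature is below freezing" (F), U = "the valve is open" (F), V = "the system has been reset" (T).

(A): In symbols: (¬G → (U → (¬V ↓ G))) ∨ V

¬G = ¬F = T
¬V = ¬T = F
¬V ↓ G = F ↓ F = T
U → (¬V ↓ G) = F → T = T
¬G → (U → (¬V ↓ G)) = T → T = T
(¬G → (U → (¬V ↓ G))) ∨ V = T ∨ T = T
Thus (A) is true.

(B): In symbols: (¬V ↔ ¬U) ↑ (G ↔ (U ⊕ G))

¬V = ¬T = F
¬U = ¬F = T
¬V ↔ ¬U = F ↔ T = F
U ⊕ G = F ⊕ F = F
G ↔ (U ⊕ G) = F ↔ F = T
(¬V ↔ ¬U) ↑ (G ↔ (U ⊕ G)) = F ↑ T = T
So (B) is true.

Count: 2.

2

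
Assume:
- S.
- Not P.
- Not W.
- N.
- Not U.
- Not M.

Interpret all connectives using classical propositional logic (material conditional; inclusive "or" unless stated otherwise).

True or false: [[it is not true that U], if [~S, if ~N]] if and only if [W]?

false

This is ((¬N → ¬S) → ¬U) ↔ W.

¬N = ¬T = F
¬S = ¬T = F
¬N → ¬S = F → F = T
¬U = ¬F = T
(¬N → ¬S) → ¬U = T → T = T
((¬N → ¬S) → ¬U) ↔ W = T ↔ F = F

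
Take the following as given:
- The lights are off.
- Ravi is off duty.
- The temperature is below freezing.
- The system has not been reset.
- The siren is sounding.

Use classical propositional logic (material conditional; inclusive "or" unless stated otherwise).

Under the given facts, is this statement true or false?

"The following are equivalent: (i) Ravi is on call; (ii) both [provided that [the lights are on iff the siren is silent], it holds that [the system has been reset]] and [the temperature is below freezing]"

Let U = "Ravi is on call" (F), N = "the lights are on" (F), R = "the siren is sounding" (T), D = "the system has been reset" (F), P = "the temperature is below freezing" (T).
In symbols: U <-> (((N <-> ~R) -> D) & P)

~R = ~T = F
N <-> ~R = F <-> F = T
(N <-> ~R) -> D = T -> F = F
((N <-> ~R) -> D) & P = F & T = F
U <-> (((N <-> ~R) -> D) & P) = F <-> F = T

True.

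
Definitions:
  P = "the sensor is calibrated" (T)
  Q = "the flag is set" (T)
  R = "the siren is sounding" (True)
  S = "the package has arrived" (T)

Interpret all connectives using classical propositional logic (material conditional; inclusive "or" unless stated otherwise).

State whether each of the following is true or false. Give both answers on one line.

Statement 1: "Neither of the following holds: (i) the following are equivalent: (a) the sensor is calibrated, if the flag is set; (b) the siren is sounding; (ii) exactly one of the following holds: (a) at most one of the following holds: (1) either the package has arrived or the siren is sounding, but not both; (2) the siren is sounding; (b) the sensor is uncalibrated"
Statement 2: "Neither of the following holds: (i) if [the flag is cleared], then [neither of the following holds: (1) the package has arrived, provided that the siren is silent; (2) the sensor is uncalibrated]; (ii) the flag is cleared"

Statement 1 false / Statement 2 false

Statement 1: In symbols: ((Q → P) ↔ R) ↓ (((S ⊕ R) ↑ R) ⊕ ¬P)

Q → P = T → T = T
(Q → P) ↔ R = T ↔ T = T
S ⊕ R = T ⊕ T = F
(S ⊕ R) ↑ R = F ↑ T = T
¬P = ¬T = F
((S ⊕ R) ↑ R) ⊕ ¬P = T ⊕ F = T
((Q → P) ↔ R) ↓ (((S ⊕ R) ↑ R) ⊕ ¬P) = T ↓ T = F
So Statement 1 is false.

Statement 2: Parsed as (¬Q → ((¬R → S) ↓ ¬P)) ↓ ¬Q

¬Q = ¬T = F
¬R = ¬T = F
¬R → S = F → T = T
¬P = ¬T = F
(¬R → S) ↓ ¬P = T ↓ F = F
¬Q → ((¬R → S) ↓ ¬P) = F → F = T
¬Q = ¬T = F
(¬Q → ((¬R → S) ↓ ¬P)) ↓ ¬Q = T ↓ F = F
Hence Statement 2 is false.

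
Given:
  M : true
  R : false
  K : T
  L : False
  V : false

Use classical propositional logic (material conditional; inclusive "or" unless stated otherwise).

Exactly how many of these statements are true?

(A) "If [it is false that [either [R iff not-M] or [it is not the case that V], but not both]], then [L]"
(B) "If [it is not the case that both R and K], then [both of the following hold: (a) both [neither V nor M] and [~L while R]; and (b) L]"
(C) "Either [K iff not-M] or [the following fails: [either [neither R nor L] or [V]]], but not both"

(A): In symbols: not ((R iff not M) xor not V) -> L

not M = not True = False
R iff not M = False iff False = True
not V = not False = True
(R iff not M) xor not V = True xor True = False
not ((R iff not M) xor not V) = not False = True
not ((R iff not M) xor not V) -> L = True -> False = False
Thus (A) is false.

(B): This is (R nand K) -> (((V nor M) and (not L and R)) and L).

R nand K = False nand True = True
V nor M = False nor True = False
not L = not False = True
not L and R = True and False = False
(V nor M) and (not L and R) = False and False = False
((V nor M) and (not L and R)) and L = False and False = False
(R nand K) -> (((V nor M) and (not L and R)) and L) = True -> False = False
Thus (B) is false.

(C): In symbols: (K iff not M) xor not ((R nor L) or V)

not M = not True = False
K iff not M = True iff False = False
R nor L = False nor False = True
(R nor L) or V = True or False = True
not ((R nor L) or V) = not True = False
(K iff not M) xor not ((R nor L) or V) = False xor False = False
Hence (C) is false.

True statements: 0 (none).

0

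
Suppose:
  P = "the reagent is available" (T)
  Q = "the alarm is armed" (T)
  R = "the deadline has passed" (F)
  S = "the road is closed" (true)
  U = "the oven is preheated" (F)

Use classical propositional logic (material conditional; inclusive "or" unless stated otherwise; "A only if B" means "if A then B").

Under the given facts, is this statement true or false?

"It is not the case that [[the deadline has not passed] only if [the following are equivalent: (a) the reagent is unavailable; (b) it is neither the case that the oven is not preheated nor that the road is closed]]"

This is not (not R -> (not P iff (not U nor S))).

not R = not False = True
not P = not True = False
not U = not False = True
not U nor S = True nor True = False
not P iff (not U nor S) = False iff False = True
not R -> (not P iff (not U nor S)) = True -> True = True
not (not R -> (not P iff (not U nor S))) = not True = False

The statement is false.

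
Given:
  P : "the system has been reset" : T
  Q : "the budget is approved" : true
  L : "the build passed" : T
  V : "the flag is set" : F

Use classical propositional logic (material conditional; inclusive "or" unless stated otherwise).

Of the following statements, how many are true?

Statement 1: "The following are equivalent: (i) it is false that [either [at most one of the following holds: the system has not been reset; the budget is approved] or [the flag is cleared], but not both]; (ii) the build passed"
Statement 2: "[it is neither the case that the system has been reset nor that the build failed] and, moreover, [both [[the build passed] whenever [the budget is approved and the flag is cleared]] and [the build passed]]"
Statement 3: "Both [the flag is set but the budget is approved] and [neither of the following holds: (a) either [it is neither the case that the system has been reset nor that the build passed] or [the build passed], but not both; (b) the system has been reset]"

1

Statement 1: Formalization: ~((~P nand Q) xor ~V) <-> L

~P = ~T = F
~P nand Q = F nand T = T
~V = ~F = T
(~P nand Q) xor ~V = T xor T = F
~((~P nand Q) xor ~V) = ~F = T
~((~P nand Q) xor ~V) <-> L = T <-> T = T
Thus Statement 1 is true.

Statement 2: This is (P nor ~L) & (((Q & ~V) -> L) & L).

~L = ~T = F
P nor ~L = T nor F = F
~V = ~F = T
Q & ~V = T & T = T
(Q & ~V) -> L = T -> T = T
((Q & ~V) -> L) & L = T & T = T
(P nor ~L) & (((Q & ~V) -> L) & L) = F & T = F
So Statement 2 is false.

Statement 3: Parsed as (V & Q) & (((P nor L) xor L) nor P)

V & Q = F & T = F
P nor L = T nor T = F
(P nor L) xor L = F xor T = T
((P nor L) xor L) nor P = T nor T = F
(V & Q) & (((P nor L) xor L) nor P) = F & F = F
Hence Statement 3 is false.

True statements: 1 (Statement 1).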